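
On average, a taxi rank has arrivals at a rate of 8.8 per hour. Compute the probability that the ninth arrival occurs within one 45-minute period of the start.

0.2204

Over the interval, μ = 8.8 × 0.75 = 6.6 (a 45-minute period = 0.75 hours).
The ninth arrival falls in the interval iff at least 9 events occur there: P(S_9 ≤ t) = P(N ≥ 9) = 1 − P(N ≤ 8) ≈ 0.2204.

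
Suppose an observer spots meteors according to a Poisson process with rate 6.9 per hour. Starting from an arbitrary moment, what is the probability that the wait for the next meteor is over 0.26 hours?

The wait for the next event is exponential with rate λ = 6.9 per hour.
P(T > 0.26) = e^(−λt) = e^(−6.9 × 0.26) = e^(−1.794) ≈ 0.1663.

0.1663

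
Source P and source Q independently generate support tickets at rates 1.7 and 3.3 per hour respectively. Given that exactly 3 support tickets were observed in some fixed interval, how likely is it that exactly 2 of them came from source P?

Given the total, each event is independently from source P with probability p = λ_P/(λ_P+λ_Q) = 1.7/5 = 0.3400.
So K ~ Binomial(3, 1.7/5): P(K = 2) = C(3,2) · (1.7/5)^2 · (3.3/5)^1 ≈ 0.2289.

0.2289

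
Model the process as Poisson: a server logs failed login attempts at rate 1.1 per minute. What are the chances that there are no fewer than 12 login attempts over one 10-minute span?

Over the interval, μ = 1.1 × 10 = 11 (a 10-minute span = 10 minutes).
P(N ≥ 12) = 1 − P(N ≤ 11) = 1 − Σ_{j=0}^{11} e^(−μ) μ^j/j! ≈ 0.4207.

0.4207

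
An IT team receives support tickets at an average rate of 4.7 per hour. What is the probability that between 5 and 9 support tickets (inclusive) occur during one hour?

0.4832

With mean μ = 4.7 per hour,
P(5 ≤ N ≤ 9) = Σ_{j=5}^{9} e^(−4.7) · 4.7^j/j! ≈ 0.4832.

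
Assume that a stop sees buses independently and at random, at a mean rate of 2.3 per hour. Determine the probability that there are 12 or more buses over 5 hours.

Over the interval, μ = 2.3 × 5 = 11.5 (5 hours).
P(N ≥ 12) = 1 − P(N ≤ 11) = 1 − Σ_{j=0}^{11} e^(−μ) μ^j/j! ≈ 0.4802.

0.4802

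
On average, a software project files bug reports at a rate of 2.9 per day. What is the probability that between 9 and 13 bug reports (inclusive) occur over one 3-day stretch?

Over the interval, μ = 2.9 × 3 = 8.7 (a 3-day stretch = 3 days).
P(9 ≤ N ≤ 13) = Σ_{j=9}^{13} e^(−8.7) · 8.7^j/j! ≈ 0.4445.

0.4445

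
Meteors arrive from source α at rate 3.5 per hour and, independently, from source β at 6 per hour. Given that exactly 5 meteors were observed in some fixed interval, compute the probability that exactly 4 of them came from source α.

0.0582

Given the total, each event is independently from source α with probability p = λ_α/(λ_α+λ_β) = 3.5/9.5 ≈ 0.3684.
So K ~ Binomial(5, 3.5/9.5): P(K = 4) = C(5,4) · (3.5/9.5)^4 · (6/9.5)^1 ≈ 0.0582.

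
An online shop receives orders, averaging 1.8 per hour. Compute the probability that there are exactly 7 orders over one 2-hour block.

0.0425

Over the interval, μ = 1.8 × 2 = 3.6 (a 2-hour block = 2 hours).
P(N = 7) = e^(−μ) μ^7/7! = e^(−3.6) · 3.6^7/5040 ≈ 0.0425.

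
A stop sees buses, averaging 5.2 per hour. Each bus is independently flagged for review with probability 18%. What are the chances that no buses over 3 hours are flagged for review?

0.0603

Thinning: the buses that are flagged for review themselves form a Poisson process with rate 0.18 × 5.2 = 0.936 per hour.
Over the interval, μ = 0.936 × 3 = 2.808 (3 hours).
P(N = 0) = e^(−2.808) · 2.808^0/0! ≈ 0.0603.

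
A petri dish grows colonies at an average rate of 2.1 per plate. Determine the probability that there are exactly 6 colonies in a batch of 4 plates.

0.1097

Over the interval, μ = 2.1 × 4 = 8.4 (a batch of 4 plates = 4 plates).
P(N = 6) = e^(−μ) μ^6/6! = e^(−8.4) · 8.4^6/720 ≈ 0.1097.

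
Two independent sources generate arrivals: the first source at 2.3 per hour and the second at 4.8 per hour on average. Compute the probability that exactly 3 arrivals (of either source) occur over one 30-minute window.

Independent Poisson processes superpose: combined rate λ = 2.3 + 4.8 = 7.1 per hour.
Over the interval, μ = 7.1 × 0.5 = 3.55 (a 30-minute window = 0.5 hours).
P(N = 3) = e^(−3.55) · 3.55^3/3! ≈ 0.2142.

0.2142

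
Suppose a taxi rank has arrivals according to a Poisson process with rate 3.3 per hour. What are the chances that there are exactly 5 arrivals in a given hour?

0.1203

With mean μ = 3.3 per hour,
P(N = 5) = e^(−μ) μ^5/5! = e^(−3.3) · 3.3^5/120 ≈ 0.1203.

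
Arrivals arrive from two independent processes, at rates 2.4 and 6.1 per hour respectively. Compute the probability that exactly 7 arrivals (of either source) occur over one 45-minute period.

0.1446

Independent Poisson processes superpose: combined rate λ = 2.4 + 6.1 = 8.5 per hour.
Over the interval, μ = 8.5 × 0.75 = 6.375 (a 45-minute period = 0.75 hours).
P(N = 7) = e^(−6.375) · 6.375^7/7! ≈ 0.1446.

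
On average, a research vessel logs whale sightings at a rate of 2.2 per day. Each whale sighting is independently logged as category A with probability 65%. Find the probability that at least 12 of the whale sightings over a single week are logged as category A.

0.3044

Thinning: the whale sightings that are logged as category A themselves form a Poisson process with rate 0.65 × 2.2 = 1.43 per day.
Over the interval, μ = 1.43 × 7 = 10.01 (a week = 7 days).
P(N ≥ 12) = 1 − P(N ≤ 11) ≈ 0.3044.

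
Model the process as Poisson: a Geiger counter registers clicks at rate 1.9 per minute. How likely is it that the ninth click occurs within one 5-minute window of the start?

Over the interval, μ = 1.9 × 5 = 9.5 (a 5-minute window = 5 minutes).
The ninth arrival falls in the interval iff at least 9 events occur there: P(S_9 ≤ t) = P(N ≥ 9) = 1 − P(N ≤ 8) ≈ 0.6082.

0.6082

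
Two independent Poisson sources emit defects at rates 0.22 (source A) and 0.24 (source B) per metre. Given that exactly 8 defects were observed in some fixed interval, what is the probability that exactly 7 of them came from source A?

Given the total, each event is independently from source A with probability p = λ_A/(λ_A+λ_B) = 0.22/0.46 ≈ 0.4783.
So K ~ Binomial(8, 0.22/0.46): P(K = 7) = C(8,7) · (0.22/0.46)^7 · (0.24/0.46)^1 ≈ 0.0239.

0.0239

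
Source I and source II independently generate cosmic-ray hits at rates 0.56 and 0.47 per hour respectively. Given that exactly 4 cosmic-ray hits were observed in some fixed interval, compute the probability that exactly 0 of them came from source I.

0.0434

Given the total, each event is independently from source I with probability p = λ_I/(λ_I+λ_II) = 0.56/1.03 ≈ 0.5437.
So K ~ Binomial(4, 0.56/1.03): P(K = 0) = C(4,0) · (0.56/1.03)^0 · (0.47/1.03)^4 ≈ 0.0434.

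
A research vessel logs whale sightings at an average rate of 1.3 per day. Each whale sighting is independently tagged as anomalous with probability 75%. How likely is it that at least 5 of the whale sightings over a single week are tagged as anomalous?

0.8104

Thinning: the whale sightings that are tagged as anomalous themselves form a Poisson process with rate 0.75 × 1.3 = 0.975 per day.
Over the interval, μ = 0.975 × 7 = 6.825 (a week = 7 days).
P(N ≥ 5) = 1 − P(N ≤ 4) ≈ 0.8104.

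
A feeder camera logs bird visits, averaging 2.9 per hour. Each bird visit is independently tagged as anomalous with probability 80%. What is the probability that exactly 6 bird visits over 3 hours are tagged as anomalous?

Thinning: the bird visits that are tagged as anomalous themselves form a Poisson process with rate 0.8 × 2.9 = 2.32 per hour.
Over the interval, μ = 2.32 × 3 = 6.96 (3 hours).
P(N = 6) = e^(−6.96) · 6.96^6/6! ≈ 0.1498.

0.1498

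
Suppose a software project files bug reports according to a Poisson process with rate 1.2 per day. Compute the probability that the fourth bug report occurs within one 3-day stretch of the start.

Over the interval, μ = 1.2 × 3 = 3.6 (a 3-day stretch = 3 days).
The fourth arrival falls in the interval iff at least 4 events occur there: P(S_4 ≤ t) = P(N ≥ 4) = 1 − P(N ≤ 3) ≈ 0.4848.

0.4848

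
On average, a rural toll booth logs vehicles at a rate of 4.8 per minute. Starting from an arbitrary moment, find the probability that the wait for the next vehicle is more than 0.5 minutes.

The wait for the next event is exponential with rate λ = 4.8 per minute.
P(T > 0.5) = e^(−λt) = e^(−4.8 × 0.5) = e^(−2.4) ≈ 0.0907.

0.0907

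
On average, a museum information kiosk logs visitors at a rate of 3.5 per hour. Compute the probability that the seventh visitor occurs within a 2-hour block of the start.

0.5503

Over the interval, μ = 3.5 × 2 = 7 (a 2-hour block = 2 hours).
The seventh arrival falls in the interval iff at least 7 events occur there: P(S_7 ≤ t) = P(N ≥ 7) = 1 − P(N ≤ 6) ≈ 0.5503.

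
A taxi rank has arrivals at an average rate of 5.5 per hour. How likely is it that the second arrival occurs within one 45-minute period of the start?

0.9172

Over the interval, μ = 5.5 × 0.75 = 4.125 (a 45-minute period = 0.75 hours).
The second arrival falls in the interval iff at least 2 events occur there: P(S_2 ≤ t) = P(N ≥ 2) = 1 − P(N ≤ 1) ≈ 0.9172.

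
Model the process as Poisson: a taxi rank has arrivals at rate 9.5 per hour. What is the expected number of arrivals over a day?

E[N] = λt = 9.5 × 24 = 228 (a day = 24 hours).

228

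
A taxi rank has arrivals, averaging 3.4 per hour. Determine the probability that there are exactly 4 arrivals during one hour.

With mean μ = 3.4 per hour,
P(N = 4) = e^(−μ) μ^4/4! = e^(−3.4) · 3.4^4/24 ≈ 0.1858.

0.1858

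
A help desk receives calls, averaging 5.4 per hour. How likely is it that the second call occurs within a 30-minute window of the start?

Over the interval, μ = 5.4 × 0.5 = 2.7 (a 30-minute window = 0.5 hours).
The second arrival falls in the interval iff at least 2 events occur there: P(S_2 ≤ t) = P(N ≥ 2) = 1 − P(N ≤ 1) ≈ 0.7513.

0.7513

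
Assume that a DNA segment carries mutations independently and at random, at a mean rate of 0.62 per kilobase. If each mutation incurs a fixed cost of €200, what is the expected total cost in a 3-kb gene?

E[N] = 0.62 × 3 = 1.86 (a 3-kb gene = 3 kilobases); E[cost] = 1.86 × €200 = €372.

€372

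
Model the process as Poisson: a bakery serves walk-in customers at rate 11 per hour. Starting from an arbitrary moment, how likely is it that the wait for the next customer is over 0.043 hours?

0.6231

The wait for the next event is exponential with rate λ = 11 per hour.
P(T > 0.043) = e^(−λt) = e^(−11 × 0.043) = e^(−0.473) ≈ 0.6231.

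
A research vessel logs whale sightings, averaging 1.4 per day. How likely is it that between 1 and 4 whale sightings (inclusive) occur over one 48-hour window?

Over the interval, μ = 1.4 × 2 = 2.8 (a 48-hour window = 2 days).
P(1 ≤ N ≤ 4) = Σ_{j=1}^{4} e^(−2.8) · 2.8^j/j! ≈ 0.7869.

0.7869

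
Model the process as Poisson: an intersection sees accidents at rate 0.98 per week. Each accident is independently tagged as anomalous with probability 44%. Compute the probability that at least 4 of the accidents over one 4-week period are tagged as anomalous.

Thinning: the accidents that are tagged as anomalous themselves form a Poisson process with rate 0.44 × 0.98 = 0.4312 per week.
Over the interval, μ = 0.4312 × 4 = 1.7248 (a 4-week period = 4 weeks).
P(N ≥ 4) = 1 − P(N ≤ 3) ≈ 0.0969.

0.0969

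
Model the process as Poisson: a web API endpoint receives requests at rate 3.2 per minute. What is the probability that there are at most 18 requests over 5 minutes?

0.7423

Over the interval, μ = 3.2 × 5 = 16 (5 minutes).
P(N ≤ 18) = Σ_{j=0}^{18} e^(−μ) μ^j/j! ≈ 0.7423.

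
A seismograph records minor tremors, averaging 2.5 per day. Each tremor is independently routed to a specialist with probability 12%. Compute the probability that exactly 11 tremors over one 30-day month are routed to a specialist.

Thinning: the tremors that are routed to a specialist themselves form a Poisson process with rate 0.12 × 2.5 = 0.3 per day.
Over the interval, μ = 0.3 × 30 = 9 (a 30-day month = 30 days).
P(N = 11) = e^(−9) · 9^11/11! ≈ 0.0970.

0.0970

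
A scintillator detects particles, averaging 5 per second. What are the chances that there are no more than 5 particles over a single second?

With mean μ = 5 per second,
P(N ≤ 5) = Σ_{j=0}^{5} e^(−μ) μ^j/j! ≈ 0.6160.

0.6160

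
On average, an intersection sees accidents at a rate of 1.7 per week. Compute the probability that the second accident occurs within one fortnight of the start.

0.8532

Over the interval, μ = 1.7 × 2 = 3.4 (a fortnight = 2 weeks).
The second arrival falls in the interval iff at least 2 events occur there: P(S_2 ≤ t) = P(N ≥ 2) = 1 − P(N ≤ 1) ≈ 0.8532.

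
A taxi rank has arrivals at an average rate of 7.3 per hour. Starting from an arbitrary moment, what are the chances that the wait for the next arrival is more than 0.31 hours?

0.1040

The wait for the next event is exponential with rate λ = 7.3 per hour.
P(T > 0.31) = e^(−λt) = e^(−7.3 × 0.31) = e^(−2.263) ≈ 0.1040.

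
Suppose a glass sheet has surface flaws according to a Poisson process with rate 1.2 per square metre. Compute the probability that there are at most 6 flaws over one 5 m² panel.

Over the interval, μ = 1.2 × 5 = 6 (a 5 m² panel = 5 square metres).
P(N ≤ 6) = Σ_{j=0}^{6} e^(−μ) μ^j/j! ≈ 0.6063.

0.6063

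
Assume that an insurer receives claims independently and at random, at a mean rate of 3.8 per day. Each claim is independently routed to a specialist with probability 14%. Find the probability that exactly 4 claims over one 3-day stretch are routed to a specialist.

Thinning: the claims that are routed to a specialist themselves form a Poisson process with rate 0.14 × 3.8 = 0.532 per day.
Over the interval, μ = 0.532 × 3 = 1.596 (a 3-day stretch = 3 days).
P(N = 4) = e^(−1.596) · 1.596^4/4! ≈ 0.0548.

0.0548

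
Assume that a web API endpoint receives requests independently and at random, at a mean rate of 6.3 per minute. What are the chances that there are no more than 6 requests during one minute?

0.5582

With mean μ = 6.3 per minute,
P(N ≤ 6) = Σ_{j=0}^{6} e^(−μ) μ^j/j! ≈ 0.5582.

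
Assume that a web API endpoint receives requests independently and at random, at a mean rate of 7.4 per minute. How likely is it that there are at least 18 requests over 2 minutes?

Over the interval, μ = 7.4 × 2 = 14.8 (2 minutes).
P(N ≥ 18) = 1 − P(N ≤ 17) = 1 − Σ_{j=0}^{17} e^(−μ) μ^j/j! ≈ 0.2344.

0.2344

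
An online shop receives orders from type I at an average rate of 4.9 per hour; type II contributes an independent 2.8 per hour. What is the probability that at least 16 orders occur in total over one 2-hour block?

Independent Poisson processes superpose: combined rate λ = 4.9 + 2.8 = 7.7 per hour.
Over the interval, μ = 7.7 × 2 = 15.4 (a 2-hour block = 2 hours).
P(N ≥ 16) = 1 − P(N ≤ 15) ≈ 0.4728.

0.4728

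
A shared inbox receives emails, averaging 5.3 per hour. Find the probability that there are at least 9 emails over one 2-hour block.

Over the interval, μ = 5.3 × 2 = 10.6 (a 2-hour block = 2 hours).
P(N ≥ 9) = 1 − P(N ≤ 8) = 1 − Σ_{j=0}^{8} e^(−μ) μ^j/j! ≈ 0.7306.

0.7306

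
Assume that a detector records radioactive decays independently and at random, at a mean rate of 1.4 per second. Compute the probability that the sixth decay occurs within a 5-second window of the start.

0.6993

Over the interval, μ = 1.4 × 5 = 7 (a 5-second window = 5 seconds).
The sixth arrival falls in the interval iff at least 6 events occur there: P(S_6 ≤ t) = P(N ≥ 6) = 1 − P(N ≤ 5) ≈ 0.6993.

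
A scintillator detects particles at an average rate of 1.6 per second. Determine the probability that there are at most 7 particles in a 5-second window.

Over the interval, μ = 1.6 × 5 = 8 (a 5-second window = 5 seconds).
P(N ≤ 7) = Σ_{j=0}^{7} e^(−μ) μ^j/j! ≈ 0.4530.

0.4530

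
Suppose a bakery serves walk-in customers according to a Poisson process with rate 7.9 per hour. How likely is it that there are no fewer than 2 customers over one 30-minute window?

0.9047

Over the interval, μ = 7.9 × 0.5 = 3.95 (a 30-minute window = 0.5 hours).
P(N ≥ 2) = 1 − P(N ≤ 1) = 1 − Σ_{j=0}^{1} e^(−μ) μ^j/j! ≈ 0.9047.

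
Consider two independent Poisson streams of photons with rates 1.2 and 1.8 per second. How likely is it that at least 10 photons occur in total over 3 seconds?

Independent Poisson processes superpose: combined rate λ = 1.2 + 1.8 = 3 per second.
Over the interval, μ = 3 × 3 = 9 (3 seconds).
P(N ≥ 10) = 1 − P(N ≤ 9) ≈ 0.4126.

0.4126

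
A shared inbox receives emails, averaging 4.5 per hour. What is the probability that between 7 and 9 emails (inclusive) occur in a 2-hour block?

0.3806

Over the interval, μ = 4.5 × 2 = 9 (a 2-hour block = 2 hours).
P(7 ≤ N ≤ 9) = Σ_{j=7}^{9} e^(−9) · 9^j/j! ≈ 0.3806.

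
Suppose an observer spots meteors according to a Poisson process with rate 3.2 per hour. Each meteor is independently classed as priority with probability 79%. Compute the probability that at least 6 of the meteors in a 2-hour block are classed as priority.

Thinning: the meteors that are classed as priority themselves form a Poisson process with rate 0.79 × 3.2 = 2.528 per hour.
Over the interval, μ = 2.528 × 2 = 5.056 (a 2-hour block = 2 hours).
P(N ≥ 6) = 1 − P(N ≤ 5) ≈ 0.3939.

0.3939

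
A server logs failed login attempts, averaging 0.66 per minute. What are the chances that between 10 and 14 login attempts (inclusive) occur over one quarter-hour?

0.4511

Over the interval, μ = 0.66 × 15 = 9.9 (a quarter-hour = 15 minutes).
P(10 ≤ N ≤ 14) = Σ_{j=10}^{14} e^(−9.9) · 9.9^j/j! ≈ 0.4511.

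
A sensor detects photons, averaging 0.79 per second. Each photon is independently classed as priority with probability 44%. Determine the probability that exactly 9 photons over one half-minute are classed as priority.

Thinning: the photons that are classed as priority themselves form a Poisson process with rate 0.44 × 0.79 = 0.3476 per second.
Over the interval, μ = 0.3476 × 30 = 10.428 (a half-minute = 30 seconds).
P(N = 9) = e^(−10.428) · 10.428^9/9! ≈ 0.1189.

0.1189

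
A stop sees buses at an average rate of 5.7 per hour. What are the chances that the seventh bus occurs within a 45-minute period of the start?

0.1412

Over the interval, μ = 5.7 × 0.75 = 4.275 (a 45-minute period = 0.75 hours).
The seventh arrival falls in the interval iff at least 7 events occur there: P(S_7 ≤ t) = P(N ≥ 7) = 1 − P(N ≤ 6) ≈ 0.1412.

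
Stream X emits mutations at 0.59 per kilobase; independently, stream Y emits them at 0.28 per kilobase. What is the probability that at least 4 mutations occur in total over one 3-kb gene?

0.2662

Independent Poisson processes superpose: combined rate λ = 0.59 + 0.28 = 0.87 per kilobase.
Over the interval, μ = 0.87 × 3 = 2.61 (a 3-kb gene = 3 kilobases).
P(N ≥ 4) = 1 − P(N ≤ 3) ≈ 0.2662.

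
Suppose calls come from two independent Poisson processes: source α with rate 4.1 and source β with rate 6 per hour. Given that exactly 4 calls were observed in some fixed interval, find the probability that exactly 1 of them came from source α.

0.3404

Given the total, each event is independently from source α with probability p = λ_α/(λ_α+λ_β) = 4.1/10.1 ≈ 0.4059.
So K ~ Binomial(4, 4.1/10.1): P(K = 1) = C(4,1) · (4.1/10.1)^1 · (6/10.1)^3 ≈ 0.3404.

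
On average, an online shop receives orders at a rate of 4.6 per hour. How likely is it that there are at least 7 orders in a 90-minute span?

0.5353

Over the interval, μ = 4.6 × 1.5 = 6.9 (a 90-minute span = 1.5 hours).
P(N ≥ 7) = 1 − P(N ≤ 6) = 1 − Σ_{j=0}^{6} e^(−μ) μ^j/j! ≈ 0.5353.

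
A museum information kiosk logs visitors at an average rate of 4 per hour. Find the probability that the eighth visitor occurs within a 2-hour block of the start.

0.5470

Over the interval, μ = 4 × 2 = 8 (a 2-hour block = 2 hours).
The eighth arrival falls in the interval iff at least 8 events occur there: P(S_8 ≤ t) = P(N ≥ 8) = 1 − P(N ≤ 7) ≈ 0.5470.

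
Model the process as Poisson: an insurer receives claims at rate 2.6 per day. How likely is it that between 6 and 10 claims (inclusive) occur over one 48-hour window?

Over the interval, μ = 2.6 × 2 = 5.2 (a 48-hour window = 2 days).
P(6 ≤ N ≤ 10) = Σ_{j=6}^{10} e^(−5.2) · 5.2^j/j! ≈ 0.4014.

0.4014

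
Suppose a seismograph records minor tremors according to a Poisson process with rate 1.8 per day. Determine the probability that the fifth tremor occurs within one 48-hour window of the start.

Over the interval, μ = 1.8 × 2 = 3.6 (a 48-hour window = 2 days).
The fifth arrival falls in the interval iff at least 5 events occur there: P(S_5 ≤ t) = P(N ≥ 5) = 1 − P(N ≤ 4) ≈ 0.2936.

0.2936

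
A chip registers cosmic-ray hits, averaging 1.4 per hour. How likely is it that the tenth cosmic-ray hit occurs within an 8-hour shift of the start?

Over the interval, μ = 1.4 × 8 = 11.2 (an 8-hour shift = 8 hours).
The tenth arrival falls in the interval iff at least 10 events occur there: P(S_10 ≤ t) = P(N ≥ 10) = 1 − P(N ≤ 9) ≈ 0.6808.

0.6808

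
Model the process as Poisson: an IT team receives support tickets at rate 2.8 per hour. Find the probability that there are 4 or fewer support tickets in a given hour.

0.8477

With mean μ = 2.8 per hour,
P(N ≤ 4) = Σ_{j=0}^{4} e^(−μ) μ^j/j! ≈ 0.8477.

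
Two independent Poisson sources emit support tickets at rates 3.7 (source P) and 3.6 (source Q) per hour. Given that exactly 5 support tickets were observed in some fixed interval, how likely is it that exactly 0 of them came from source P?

Given the total, each event is independently from source P with probability p = λ_P/(λ_P+λ_Q) = 3.7/7.3 ≈ 0.5068.
So K ~ Binomial(5, 3.7/7.3): P(K = 0) = C(5,0) · (3.7/7.3)^0 · (3.6/7.3)^5 ≈ 0.0292.

0.0292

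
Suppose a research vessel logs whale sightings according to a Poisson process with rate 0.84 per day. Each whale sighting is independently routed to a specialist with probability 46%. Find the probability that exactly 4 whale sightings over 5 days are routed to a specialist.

0.0841

Thinning: the whale sightings that are routed to a specialist themselves form a Poisson process with rate 0.46 × 0.84 = 0.3864 per day.
Over the interval, μ = 0.3864 × 5 = 1.932 (5 days).
P(N = 4) = e^(−1.932) · 1.932^4/4! ≈ 0.0841.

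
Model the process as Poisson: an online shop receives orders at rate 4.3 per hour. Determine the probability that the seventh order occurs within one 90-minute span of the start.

0.4656

Over the interval, μ = 4.3 × 1.5 = 6.45 (a 90-minute span = 1.5 hours).
The seventh arrival falls in the interval iff at least 7 events occur there: P(S_7 ≤ t) = P(N ≥ 7) = 1 − P(N ≤ 6) ≈ 0.4656.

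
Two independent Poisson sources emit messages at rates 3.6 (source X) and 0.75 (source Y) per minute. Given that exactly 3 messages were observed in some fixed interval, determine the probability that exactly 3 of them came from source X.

0.5668

Given the total, each event is independently from source X with probability p = λ_X/(λ_X+λ_Y) = 3.6/4.35 ≈ 0.8276.
So K ~ Binomial(3, 3.6/4.35): P(K = 3) = C(3,3) · (3.6/4.35)^3 · (0.75/4.35)^0 ≈ 0.5668.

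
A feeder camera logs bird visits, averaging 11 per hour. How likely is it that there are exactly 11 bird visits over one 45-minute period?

Over the interval, μ = 11 × 0.75 = 8.25 (a 45-minute period = 0.75 hours).
P(N = 11) = e^(−μ) μ^11/11! = e^(−8.25) · 8.25^11/39916800 ≈ 0.0789.

0.0789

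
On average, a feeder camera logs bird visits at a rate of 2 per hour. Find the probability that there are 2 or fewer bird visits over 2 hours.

Over the interval, μ = 2 × 2 = 4 (2 hours).
P(N ≤ 2) = Σ_{j=0}^{2} e^(−μ) μ^j/j! ≈ 0.2381.

0.2381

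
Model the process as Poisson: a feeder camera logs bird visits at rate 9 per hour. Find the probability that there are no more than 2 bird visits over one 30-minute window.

Over the interval, μ = 9 × 0.5 = 4.5 (a 30-minute window = 0.5 hours).
P(N ≤ 2) = Σ_{j=0}^{2} e^(−μ) μ^j/j! ≈ 0.1736.

0.1736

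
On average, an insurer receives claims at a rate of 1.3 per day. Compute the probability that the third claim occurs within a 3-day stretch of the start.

0.7469

Over the interval, μ = 1.3 × 3 = 3.9 (a 3-day stretch = 3 days).
The third arrival falls in the interval iff at least 3 events occur there: P(S_3 ≤ t) = P(N ≥ 3) = 1 − P(N ≤ 2) ≈ 0.7469.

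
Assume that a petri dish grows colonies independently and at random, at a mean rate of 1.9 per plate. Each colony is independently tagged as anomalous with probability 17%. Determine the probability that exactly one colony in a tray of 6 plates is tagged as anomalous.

Thinning: the colonies that are tagged as anomalous themselves form a Poisson process with rate 0.17 × 1.9 = 0.323 per plate.
Over the interval, μ = 0.323 × 6 = 1.938 (a tray of 6 plates = 6 plates).
P(N = 1) = e^(−1.938) · 1.938^1/1! ≈ 0.2791.

0.2791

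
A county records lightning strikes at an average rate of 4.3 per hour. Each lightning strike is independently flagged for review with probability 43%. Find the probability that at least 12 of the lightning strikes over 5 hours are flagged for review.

0.2214

Thinning: the lightning strikes that are flagged for review themselves form a Poisson process with rate 0.43 × 4.3 = 1.849 per hour.
Over the interval, μ = 1.849 × 5 = 9.245 (5 hours).
P(N ≥ 12) = 1 − P(N ≤ 11) ≈ 0.2214.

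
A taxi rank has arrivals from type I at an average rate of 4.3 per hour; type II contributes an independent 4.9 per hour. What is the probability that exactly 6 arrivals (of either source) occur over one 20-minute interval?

Independent Poisson processes superpose: combined rate λ = 4.3 + 4.9 = 9.2 per hour.
Over the interval, μ = 9.2 × 1/3 ≈ 3.06667 (a 20-minute interval = 1/3 hours).
P(N = 6) = e^(−3.06667) · 3.06667^6/6! ≈ 0.0538.

0.0538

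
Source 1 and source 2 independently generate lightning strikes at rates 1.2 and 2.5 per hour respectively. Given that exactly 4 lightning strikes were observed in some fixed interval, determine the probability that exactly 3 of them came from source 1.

Given the total, each event is independently from source 1 with probability p = λ_1/(λ_1+λ_2) = 1.2/3.7 ≈ 0.3243.
So K ~ Binomial(4, 1.2/3.7): P(K = 3) = C(4,3) · (1.2/3.7)^3 · (2.5/3.7)^1 ≈ 0.0922.

0.0922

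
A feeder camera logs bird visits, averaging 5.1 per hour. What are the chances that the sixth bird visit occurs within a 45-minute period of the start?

Over the interval, μ = 5.1 × 0.75 = 3.825 (a 45-minute period = 0.75 hours).
The sixth arrival falls in the interval iff at least 6 events occur there: P(S_6 ≤ t) = P(N ≥ 6) = 1 − P(N ≤ 5) ≈ 0.1882.

0.1882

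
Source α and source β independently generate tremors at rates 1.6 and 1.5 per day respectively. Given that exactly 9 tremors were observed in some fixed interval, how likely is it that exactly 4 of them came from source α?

0.2372

Given the total, each event is independently from source α with probability p = λ_α/(λ_α+λ_β) = 1.6/3.1 ≈ 0.5161.
So K ~ Binomial(9, 1.6/3.1): P(K = 4) = C(9,4) · (1.6/3.1)^4 · (1.5/3.1)^5 ≈ 0.2372.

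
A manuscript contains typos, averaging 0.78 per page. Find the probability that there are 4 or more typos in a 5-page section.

0.5468

Over the interval, μ = 0.78 × 5 = 3.9 (a 5-page section = 5 pages).
P(N ≥ 4) = 1 − P(N ≤ 3) = 1 − Σ_{j=0}^{3} e^(−μ) μ^j/j! ≈ 0.5468.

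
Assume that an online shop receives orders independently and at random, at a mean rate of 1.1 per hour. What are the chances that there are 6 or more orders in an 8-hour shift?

Over the interval, μ = 1.1 × 8 = 8.8 (an 8-hour shift = 8 hours).
P(N ≥ 6) = 1 − P(N ≤ 5) = 1 − Σ_{j=0}^{5} e^(−μ) μ^j/j! ≈ 0.8716.

0.8716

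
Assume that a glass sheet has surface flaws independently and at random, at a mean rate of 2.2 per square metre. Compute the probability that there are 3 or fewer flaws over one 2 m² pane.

Over the interval, μ = 2.2 × 2 = 4.4 (a 2 m² pane = 2 square metres).
P(N ≤ 3) = Σ_{j=0}^{3} e^(−μ) μ^j/j! ≈ 0.3594.

0.3594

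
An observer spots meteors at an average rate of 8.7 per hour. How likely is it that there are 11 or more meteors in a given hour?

With mean μ = 8.7 per hour,
P(N ≥ 11) = 1 − P(N ≤ 10) = 1 − Σ_{j=0}^{10} e^(−μ) μ^j/j! ≈ 0.2591.

0.2591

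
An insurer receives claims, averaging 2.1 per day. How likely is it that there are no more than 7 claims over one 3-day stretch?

0.7017

Over the interval, μ = 2.1 × 3 = 6.3 (a 3-day stretch = 3 days).
P(N ≤ 7) = Σ_{j=0}^{7} e^(−μ) μ^j/j! ≈ 0.7017.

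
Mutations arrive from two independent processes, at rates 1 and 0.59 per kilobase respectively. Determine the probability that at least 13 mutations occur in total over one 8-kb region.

Independent Poisson processes superpose: combined rate λ = 1 + 0.59 = 1.59 per kilobase.
Over the interval, μ = 1.59 × 8 = 12.72 (an 8-kb region = 8 kilobases).
P(N ≥ 13) = 1 − P(N ≤ 12) ≈ 0.5058.

0.5058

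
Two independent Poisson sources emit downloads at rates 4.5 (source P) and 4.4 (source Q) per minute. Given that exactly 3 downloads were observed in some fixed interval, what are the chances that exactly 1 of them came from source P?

0.3707

Given the total, each event is independently from source P with probability p = λ_P/(λ_P+λ_Q) = 4.5/8.9 ≈ 0.5056.
So K ~ Binomial(3, 4.5/8.9): P(K = 1) = C(3,1) · (4.5/8.9)^1 · (4.4/8.9)^2 ≈ 0.3707.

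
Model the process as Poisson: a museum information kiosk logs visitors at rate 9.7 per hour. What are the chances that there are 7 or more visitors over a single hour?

With mean μ = 9.7 per hour,
P(N ≥ 7) = 1 − P(N ≤ 6) = 1 − Σ_{j=0}^{6} e^(−μ) μ^j/j! ≈ 0.8498.

0.8498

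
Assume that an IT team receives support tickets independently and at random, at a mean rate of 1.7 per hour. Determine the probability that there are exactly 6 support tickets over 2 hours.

0.0716

Over the interval, μ = 1.7 × 2 = 3.4 (2 hours).
P(N = 6) = e^(−μ) μ^6/6! = e^(−3.4) · 3.4^6/720 ≈ 0.0716.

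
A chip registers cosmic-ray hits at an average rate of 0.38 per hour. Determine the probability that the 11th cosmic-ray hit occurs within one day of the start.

0.3083

Over the interval, μ = 0.38 × 24 = 9.12 (a day = 24 hours).
The 11th arrival falls in the interval iff at least 11 events occur there: P(S_11 ≤ t) = P(N ≥ 11) = 1 − P(N ≤ 10) ≈ 0.3083.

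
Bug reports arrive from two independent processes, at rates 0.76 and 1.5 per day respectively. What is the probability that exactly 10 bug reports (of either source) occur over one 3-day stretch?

0.0643

Independent Poisson processes superpose: combined rate λ = 0.76 + 1.5 = 2.26 per day.
Over the interval, μ = 2.26 × 3 = 6.78 (a 3-day stretch = 3 days).
P(N = 10) = e^(−6.78) · 6.78^10/10! ≈ 0.0643.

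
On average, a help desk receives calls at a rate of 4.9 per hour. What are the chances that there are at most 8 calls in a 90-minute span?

Over the interval, μ = 4.9 × 1.5 = 7.35 (a 90-minute span = 1.5 hours).
P(N ≤ 8) = Σ_{j=0}^{8} e^(−μ) μ^j/j! ≈ 0.6825.

0.6825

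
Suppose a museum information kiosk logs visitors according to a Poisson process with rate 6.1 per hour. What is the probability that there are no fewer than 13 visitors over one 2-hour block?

0.4469

Over the interval, μ = 6.1 × 2 = 12.2 (a 2-hour block = 2 hours).
P(N ≥ 13) = 1 − P(N ≤ 12) = 1 − Σ_{j=0}^{12} e^(−μ) μ^j/j! ≈ 0.4469.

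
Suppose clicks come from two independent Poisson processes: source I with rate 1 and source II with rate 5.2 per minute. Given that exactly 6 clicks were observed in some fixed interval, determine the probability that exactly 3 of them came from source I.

0.0495

Given the total, each event is independently from source I with probability p = λ_I/(λ_I+λ_II) = 1/6.2 ≈ 0.1613.
So K ~ Binomial(6, 1/6.2): P(K = 3) = C(6,3) · (1/6.2)^3 · (5.2/6.2)^3 ≈ 0.0495.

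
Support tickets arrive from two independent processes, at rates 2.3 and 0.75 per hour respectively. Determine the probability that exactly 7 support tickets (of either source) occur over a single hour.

0.0231

Independent Poisson processes superpose: combined rate λ = 2.3 + 0.75 = 3.05 per hour.
So μ = 3.05.
P(N = 7) = e^(−3.05) · 3.05^7/7! ≈ 0.0231.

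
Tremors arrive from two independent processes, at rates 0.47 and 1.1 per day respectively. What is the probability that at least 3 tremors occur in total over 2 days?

Independent Poisson processes superpose: combined rate λ = 0.47 + 1.1 = 1.57 per day.
Over the interval, μ = 1.57 × 2 = 3.14 (2 days).
P(N ≥ 3) = 1 − P(N ≤ 2) ≈ 0.6074.

0.6074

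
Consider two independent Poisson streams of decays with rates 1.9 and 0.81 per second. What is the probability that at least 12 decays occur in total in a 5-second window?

Independent Poisson processes superpose: combined rate λ = 1.9 + 0.81 = 2.71 per second.
Over the interval, μ = 2.71 × 5 = 13.55 (a 5-second window = 5 seconds).
P(N ≥ 12) = 1 − P(N ≤ 11) ≈ 0.7002.

0.7002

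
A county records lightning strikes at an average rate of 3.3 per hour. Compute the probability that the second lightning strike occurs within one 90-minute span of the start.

0.9579

Over the interval, μ = 3.3 × 1.5 = 4.95 (a 90-minute span = 1.5 hours).
The second arrival falls in the interval iff at least 2 events occur there: P(S_2 ≤ t) = P(N ≥ 2) = 1 − P(N ≤ 1) ≈ 0.9579.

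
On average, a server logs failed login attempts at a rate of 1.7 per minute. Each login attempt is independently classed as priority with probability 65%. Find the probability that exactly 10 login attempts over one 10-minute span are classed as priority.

0.1188

Thinning: the login attempts that are classed as priority themselves form a Poisson process with rate 0.65 × 1.7 = 1.105 per minute.
Over the interval, μ = 1.105 × 10 = 11.05 (a 10-minute span = 10 minutes).
P(N = 10) = e^(−11.05) · 11.05^10/10! ≈ 0.1188.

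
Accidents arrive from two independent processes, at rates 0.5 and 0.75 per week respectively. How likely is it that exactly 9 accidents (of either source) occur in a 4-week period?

0.0363

Independent Poisson processes superpose: combined rate λ = 0.5 + 0.75 = 1.25 per week.
Over the interval, μ = 1.25 × 4 = 5 (a 4-week period = 4 weeks).
P(N = 9) = e^(−5) · 5^9/9! ≈ 0.0363.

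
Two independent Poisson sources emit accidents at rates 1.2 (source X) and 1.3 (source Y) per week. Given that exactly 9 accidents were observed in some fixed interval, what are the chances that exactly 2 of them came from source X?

Given the total, each event is independently from source X with probability p = λ_X/(λ_X+λ_Y) = 1.2/2.5 = 0.4800.
So K ~ Binomial(9, 1.2/2.5): P(K = 2) = C(9,2) · (1.2/2.5)^2 · (1.3/2.5)^7 ≈ 0.0853.

0.0853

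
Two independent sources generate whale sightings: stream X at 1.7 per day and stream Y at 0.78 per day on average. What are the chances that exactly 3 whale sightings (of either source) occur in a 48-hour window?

Independent Poisson processes superpose: combined rate λ = 1.7 + 0.78 = 2.48 per day.
Over the interval, μ = 2.48 × 2 = 4.96 (a 48-hour window = 2 days).
P(N = 3) = e^(−4.96) · 4.96^3/3! ≈ 0.1426.

0.1426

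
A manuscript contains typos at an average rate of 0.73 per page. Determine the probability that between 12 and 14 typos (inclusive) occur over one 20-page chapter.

Over the interval, μ = 0.73 × 20 = 14.6 (a 20-page chapter = 20 pages).
P(12 ≤ N ≤ 14) = Σ_{j=12}^{14} e^(−14.6) · 14.6^j/j! ≈ 0.2944.

0.2944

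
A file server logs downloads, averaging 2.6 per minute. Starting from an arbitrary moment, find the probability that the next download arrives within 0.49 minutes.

0.7203

Inter-arrival times are exponential with rate λ = 2.6 per minute.
P(T ≤ 0.49) = 1 − e^(−λt) = 1 − e^(−2.6 × 0.49) = 1 − e^(−1.274) ≈ 0.7203.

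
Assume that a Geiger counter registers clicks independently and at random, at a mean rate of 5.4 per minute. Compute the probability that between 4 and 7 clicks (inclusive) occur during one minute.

0.6084

With mean μ = 5.4 per minute,
P(4 ≤ N ≤ 7) = Σ_{j=4}^{7} e^(−5.4) · 5.4^j/j! ≈ 0.6084.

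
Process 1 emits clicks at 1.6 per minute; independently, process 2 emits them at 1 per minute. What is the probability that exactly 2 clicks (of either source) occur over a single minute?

0.2510

Independent Poisson processes superpose: combined rate λ = 1.6 + 1 = 2.6 per minute.
So μ = 2.6.
P(N = 2) = e^(−2.6) · 2.6^2/2! ≈ 0.2510.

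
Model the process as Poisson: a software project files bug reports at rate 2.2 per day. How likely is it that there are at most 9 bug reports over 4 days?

Over the interval, μ = 2.2 × 4 = 8.8 (4 days).
P(N ≤ 9) = Σ_{j=0}^{9} e^(−μ) μ^j/j! ≈ 0.6137.

0.6137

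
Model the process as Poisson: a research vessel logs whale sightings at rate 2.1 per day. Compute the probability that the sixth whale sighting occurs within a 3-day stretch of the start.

Over the interval, μ = 2.1 × 3 = 6.3 (a 3-day stretch = 3 days).
The sixth arrival falls in the interval iff at least 6 events occur there: P(S_6 ≤ t) = P(N ≥ 6) = 1 − P(N ≤ 5) ≈ 0.6012.

0.6012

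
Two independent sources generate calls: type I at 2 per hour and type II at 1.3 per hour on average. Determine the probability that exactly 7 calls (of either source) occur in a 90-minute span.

0.1023

Independent Poisson processes superpose: combined rate λ = 2 + 1.3 = 3.3 per hour.
Over the interval, μ = 3.3 × 1.5 = 4.95 (a 90-minute span = 1.5 hours).
P(N = 7) = e^(−4.95) · 4.95^7/7! ≈ 0.1023.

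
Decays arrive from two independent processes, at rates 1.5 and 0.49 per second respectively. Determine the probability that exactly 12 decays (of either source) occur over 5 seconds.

Independent Poisson processes superpose: combined rate λ = 1.5 + 0.49 = 1.99 per second.
Over the interval, μ = 1.99 × 5 = 9.95 (5 seconds).
P(N = 12) = e^(−9.95) · 9.95^12/12! ≈ 0.0938.

0.0938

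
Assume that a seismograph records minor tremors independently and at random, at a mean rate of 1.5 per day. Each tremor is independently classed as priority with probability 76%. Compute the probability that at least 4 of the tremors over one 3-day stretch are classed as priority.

0.4460

Thinning: the tremors that are classed as priority themselves form a Poisson process with rate 0.76 × 1.5 = 1.14 per day.
Over the interval, μ = 1.14 × 3 = 3.42 (a 3-day stretch = 3 days).
P(N ≥ 4) = 1 − P(N ≤ 3) ≈ 0.4460.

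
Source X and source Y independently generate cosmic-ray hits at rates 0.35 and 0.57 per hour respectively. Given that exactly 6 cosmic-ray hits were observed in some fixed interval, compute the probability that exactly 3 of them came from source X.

Given the total, each event is independently from source X with probability p = λ_X/(λ_X+λ_Y) = 0.35/0.92 ≈ 0.3804.
So K ~ Binomial(6, 0.35/0.92): P(K = 3) = C(6,3) · (0.35/0.92)^3 · (0.57/0.92)^3 ≈ 0.2619.

0.2619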